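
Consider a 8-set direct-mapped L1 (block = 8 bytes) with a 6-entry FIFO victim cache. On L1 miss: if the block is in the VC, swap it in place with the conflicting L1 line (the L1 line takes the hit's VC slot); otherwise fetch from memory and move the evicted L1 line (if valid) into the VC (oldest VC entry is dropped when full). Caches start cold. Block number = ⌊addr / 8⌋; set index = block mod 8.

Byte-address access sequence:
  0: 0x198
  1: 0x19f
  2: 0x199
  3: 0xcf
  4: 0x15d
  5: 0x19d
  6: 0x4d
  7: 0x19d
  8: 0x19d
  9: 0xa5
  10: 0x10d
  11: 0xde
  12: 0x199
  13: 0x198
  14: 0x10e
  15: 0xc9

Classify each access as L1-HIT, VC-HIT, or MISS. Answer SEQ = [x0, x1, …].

#0 0x198→b51/s3 MISS; vc=[]
#1 0x19f→b51/s3 L1-HIT; vc=[]
#2 0x199→b51/s3 L1-HIT; vc=[]
#3 0xcf→b25/s1 MISS; vc=[]
#4 0x15d→b43/s3 MISS; vc=[51]
#5 0x19d→b51/s3 VC-HIT; vc=[43]
#6 0x4d→b9/s1 MISS; vc=[43,25]
#7 0x19d→b51/s3 L1-HIT; vc=[43,25]
#8 0x19d→b51/s3 L1-HIT; vc=[43,25]
#9 0xa5→b20/s4 MISS; vc=[43,25]
#10 0x10d→b33/s1 MISS; vc=[43,25,9]
#11 0xde→b27/s3 MISS; vc=[43,25,9,51]
#12 0x199→b51/s3 VC-HIT; vc=[43,25,9,27]
#13 0x198→b51/s3 L1-HIT; vc=[43,25,9,27]
#14 0x10e→b33/s1 L1-HIT; vc=[43,25,9,27]
#15 0xc9→b25/s1 VC-HIT; vc=[43,33,9,27]

SEQ = [MISS, L1-HIT, L1-HIT, MISS, MISS, VC-HIT, MISS, L1-HIT, L1-HIT, MISS, MISS, MISS, VC-HIT, L1-HIT, L1-HIT, VC-HIT]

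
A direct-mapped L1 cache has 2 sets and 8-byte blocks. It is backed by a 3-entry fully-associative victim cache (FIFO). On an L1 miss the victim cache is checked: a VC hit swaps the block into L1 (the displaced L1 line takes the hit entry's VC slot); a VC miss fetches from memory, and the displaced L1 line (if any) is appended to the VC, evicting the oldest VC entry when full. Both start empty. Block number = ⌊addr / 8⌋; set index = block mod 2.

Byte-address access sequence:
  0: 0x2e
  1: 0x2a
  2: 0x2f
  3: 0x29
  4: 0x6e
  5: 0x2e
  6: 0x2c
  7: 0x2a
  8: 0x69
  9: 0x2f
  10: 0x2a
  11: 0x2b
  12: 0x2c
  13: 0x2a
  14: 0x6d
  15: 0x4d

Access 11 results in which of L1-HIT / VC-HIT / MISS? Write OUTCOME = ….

  [0] addr=0x2e blk=5 s=1: MISS | VC []
  [1] addr=0x2a blk=5 s=1: L1-HIT | VC []
  [2] addr=0x2f blk=5 s=1: L1-HIT | VC []
  [3] addr=0x29 blk=5 s=1: L1-HIT | VC []
  [4] addr=0x6e blk=13 s=1: MISS | VC [5]
  [5] addr=0x2e blk=5 s=1: VC-HIT | VC [13]
  [6] addr=0x2c blk=5 s=1: L1-HIT | VC [13]
  [7] addr=0x2a blk=5 s=1: L1-HIT | VC [13]
  [8] addr=0x69 blk=13 s=1: VC-HIT | VC [5]
  [9] addr=0x2f blk=5 s=1: VC-HIT | VC [13]
  [10] addr=0x2a blk=5 s=1: L1-HIT | VC [13]
  [11] addr=0x2b blk=5 s=1: L1-HIT | VC [13]
  [12] addr=0x2c blk=5 s=1: L1-HIT | VC [13]
  [13] addr=0x2a blk=5 s=1: L1-HIT | VC [13]
  [14] addr=0x6d blk=13 s=1: VC-HIT | VC [5]
  [15] addr=0x4d blk=9 s=1: MISS | VC [5, 13]

OUTCOME = L1-HIT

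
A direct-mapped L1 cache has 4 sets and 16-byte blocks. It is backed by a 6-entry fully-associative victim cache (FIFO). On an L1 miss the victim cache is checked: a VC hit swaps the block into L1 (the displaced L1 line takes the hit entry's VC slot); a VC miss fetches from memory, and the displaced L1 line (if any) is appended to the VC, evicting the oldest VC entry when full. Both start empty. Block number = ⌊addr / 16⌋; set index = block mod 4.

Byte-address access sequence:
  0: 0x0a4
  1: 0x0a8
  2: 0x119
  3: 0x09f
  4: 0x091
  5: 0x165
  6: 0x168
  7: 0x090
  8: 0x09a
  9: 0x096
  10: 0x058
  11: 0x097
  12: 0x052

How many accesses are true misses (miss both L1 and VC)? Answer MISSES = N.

MISSES = 5

#0 0xa4→b10/s2 MISS; vc=[]
#1 0xa8→b10/s2 L1-HIT; vc=[]
#2 0x119→b17/s1 MISS; vc=[]
#3 0x9f→b9/s1 MISS; vc=[17]
#4 0x91→b9/s1 L1-HIT; vc=[17]
#5 0x165→b22/s2 MISS; vc=[17,10]
#6 0x168→b22/s2 L1-HIT; vc=[17,10]
#7 0x90→b9/s1 L1-HIT; vc=[17,10]
#8 0x9a→b9/s1 L1-HIT; vc=[17,10]
#9 0x96→b9/s1 L1-HIT; vc=[17,10]
#10 0x58→b5/s1 MISS; vc=[17,10,9]
#11 0x97→b9/s1 VC-HIT; vc=[17,10,5]
#12 0x52→b5/s1 VC-HIT; vc=[17,10,9]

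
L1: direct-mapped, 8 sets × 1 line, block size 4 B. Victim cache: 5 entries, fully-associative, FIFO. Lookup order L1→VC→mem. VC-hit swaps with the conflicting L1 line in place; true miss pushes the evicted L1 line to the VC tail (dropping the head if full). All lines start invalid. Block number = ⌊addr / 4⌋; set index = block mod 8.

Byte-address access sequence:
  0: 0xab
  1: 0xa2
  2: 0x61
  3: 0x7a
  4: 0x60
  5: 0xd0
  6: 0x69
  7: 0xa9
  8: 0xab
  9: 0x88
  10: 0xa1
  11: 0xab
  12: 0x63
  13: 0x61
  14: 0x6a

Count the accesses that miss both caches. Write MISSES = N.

#0 0xab→b42/s2 MISS; vc=[]
#1 0xa2→b40/s0 MISS; vc=[]
#2 0x61→b24/s0 MISS; vc=[40]
#3 0x7a→b30/s6 MISS; vc=[40]
#4 0x60→b24/s0 L1-HIT; vc=[40]
#5 0xd0→b52/s4 MISS; vc=[40]
#6 0x69→b26/s2 MISS; vc=[40,42]
#7 0xa9→b42/s2 VC-HIT; vc=[40,26]
#8 0xab→b42/s2 L1-HIT; vc=[40,26]
#9 0x88→b34/s2 MISS; vc=[40,26,42]
#10 0xa1→b40/s0 VC-HIT; vc=[24,26,42]
#11 0xab→b42/s2 VC-HIT; vc=[24,26,34]
#12 0x63→b24/s0 VC-HIT; vc=[40,26,34]
#13 0x61→b24/s0 L1-HIT; vc=[40,26,34]
#14 0x6a→b26/s2 VC-HIT; vc=[40,42,34]

MISSES = 7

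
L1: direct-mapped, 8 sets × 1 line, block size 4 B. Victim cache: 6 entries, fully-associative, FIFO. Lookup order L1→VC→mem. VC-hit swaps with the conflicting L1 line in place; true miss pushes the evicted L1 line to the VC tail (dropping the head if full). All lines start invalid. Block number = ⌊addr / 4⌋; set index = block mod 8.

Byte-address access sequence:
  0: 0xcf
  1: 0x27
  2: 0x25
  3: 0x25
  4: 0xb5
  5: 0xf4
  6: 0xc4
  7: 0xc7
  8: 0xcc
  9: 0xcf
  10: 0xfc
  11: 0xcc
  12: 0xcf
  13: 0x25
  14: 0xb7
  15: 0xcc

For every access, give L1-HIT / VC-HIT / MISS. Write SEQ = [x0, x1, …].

  [0] addr=0xcf blk=51 s=3: MISS | VC []
  [1] addr=0x27 blk=9 s=1: MISS | VC []
  [2] addr=0x25 blk=9 s=1: L1-HIT | VC []
  [3] addr=0x25 blk=9 s=1: L1-HIT | VC []
  [4] addr=0xb5 blk=45 s=5: MISS | VC []
  [5] addr=0xf4 blk=61 s=5: MISS | VC [45]
  [6] addr=0xc4 blk=49 s=1: MISS | VC [45, 9]
  [7] addr=0xc7 blk=49 s=1: L1-HIT | VC [45, 9]
  [8] addr=0xcc blk=51 s=3: L1-HIT | VC [45, 9]
  [9] addr=0xcf blk=51 s=3: L1-HIT | VC [45, 9]
  [10] addr=0xfc blk=63 s=7: MISS | VC [45, 9]
  [11] addr=0xcc blk=51 s=3: L1-HIT | VC [45, 9]
  [12] addr=0xcf blk=51 s=3: L1-HIT | VC [45, 9]
  [13] addr=0x25 blk=9 s=1: VC-HIT | VC [45, 49]
  [14] addr=0xb7 blk=45 s=5: VC-HIT | VC [61, 49]
  [15] addr=0xcc blk=51 s=3: L1-HIT | VC [61, 49]

SEQ = [MISS, MISS, L1-HIT, L1-HIT, MISS, MISS, MISS, L1-HIT, L1-HIT, L1-HIT, MISS, L1-HIT, L1-HIT, VC-HIT, VC-HIT, L1-HIT]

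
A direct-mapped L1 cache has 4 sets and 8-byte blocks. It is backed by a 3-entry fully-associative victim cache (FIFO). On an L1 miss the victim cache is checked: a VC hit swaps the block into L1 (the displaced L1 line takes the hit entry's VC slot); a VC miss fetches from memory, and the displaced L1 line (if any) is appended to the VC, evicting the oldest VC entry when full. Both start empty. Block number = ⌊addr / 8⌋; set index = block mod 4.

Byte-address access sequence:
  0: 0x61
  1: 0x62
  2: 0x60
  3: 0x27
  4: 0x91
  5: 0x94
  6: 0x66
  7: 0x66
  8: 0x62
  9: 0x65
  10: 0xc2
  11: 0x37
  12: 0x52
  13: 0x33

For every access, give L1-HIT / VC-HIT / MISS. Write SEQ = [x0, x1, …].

SEQ = [MISS, L1-HIT, L1-HIT, MISS, MISS, L1-HIT, VC-HIT, L1-HIT, L1-HIT, L1-HIT, MISS, MISS, MISS, VC-HIT]

#0 0x61→b12/s0 MISS; vc=[]
#1 0x62→b12/s0 L1-HIT; vc=[]
#2 0x60→b12/s0 L1-HIT; vc=[]
#3 0x27→b4/s0 MISS; vc=[12]
#4 0x91→b18/s2 MISS; vc=[12]
#5 0x94→b18/s2 L1-HIT; vc=[12]
#6 0x66→b12/s0 VC-HIT; vc=[4]
#7 0x66→b12/s0 L1-HIT; vc=[4]
#8 0x62→b12/s0 L1-HIT; vc=[4]
#9 0x65→b12/s0 L1-HIT; vc=[4]
#10 0xc2→b24/s0 MISS; vc=[4,12]
#11 0x37→b6/s2 MISS; vc=[4,12,18]
#12 0x52→b10/s2 MISS; vc=[12,18,6]
#13 0x33→b6/s2 VC-HIT; vc=[12,18,10]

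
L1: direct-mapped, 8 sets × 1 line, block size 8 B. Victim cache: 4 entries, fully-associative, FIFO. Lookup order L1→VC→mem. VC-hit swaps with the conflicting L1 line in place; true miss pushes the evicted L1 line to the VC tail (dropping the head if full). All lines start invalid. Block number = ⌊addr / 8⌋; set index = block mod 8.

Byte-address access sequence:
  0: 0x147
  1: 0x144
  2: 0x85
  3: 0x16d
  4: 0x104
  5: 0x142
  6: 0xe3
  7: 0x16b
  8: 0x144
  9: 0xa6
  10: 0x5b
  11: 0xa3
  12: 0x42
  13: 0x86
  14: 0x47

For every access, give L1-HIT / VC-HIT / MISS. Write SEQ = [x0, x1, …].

SEQ = [MISS, L1-HIT, MISS, MISS, MISS, VC-HIT, MISS, L1-HIT, L1-HIT, MISS, MISS, L1-HIT, MISS, VC-HIT, VC-HIT]

  [0] addr=0x147 blk=40 s=0: MISS | VC []
  [1] addr=0x144 blk=40 s=0: L1-HIT | VC []
  [2] addr=0x85 blk=16 s=0: MISS | VC [40]
  [3] addr=0x16d blk=45 s=5: MISS | VC [40]
  [4] addr=0x104 blk=32 s=0: MISS | VC [40, 16]
  [5] addr=0x142 blk=40 s=0: VC-HIT | VC [32, 16]
  [6] addr=0xe3 blk=28 s=4: MISS | VC [32, 16]
  [7] addr=0x16b blk=45 s=5: L1-HIT | VC [32, 16]
  [8] addr=0x144 blk=40 s=0: L1-HIT | VC [32, 16]
  [9] addr=0xa6 blk=20 s=4: MISS | VC [32, 16, 28]
  [10] addr=0x5b blk=11 s=3: MISS | VC [32, 16, 28]
  [11] addr=0xa3 blk=20 s=4: L1-HIT | VC [32, 16, 28]
  [12] addr=0x42 blk=8 s=0: MISS | VC [32, 16, 28, 40]
  [13] addr=0x86 blk=16 s=0: VC-HIT | VC [32, 8, 28, 40]
  [14] addr=0x47 blk=8 s=0: VC-HIT | VC [32, 16, 28, 40]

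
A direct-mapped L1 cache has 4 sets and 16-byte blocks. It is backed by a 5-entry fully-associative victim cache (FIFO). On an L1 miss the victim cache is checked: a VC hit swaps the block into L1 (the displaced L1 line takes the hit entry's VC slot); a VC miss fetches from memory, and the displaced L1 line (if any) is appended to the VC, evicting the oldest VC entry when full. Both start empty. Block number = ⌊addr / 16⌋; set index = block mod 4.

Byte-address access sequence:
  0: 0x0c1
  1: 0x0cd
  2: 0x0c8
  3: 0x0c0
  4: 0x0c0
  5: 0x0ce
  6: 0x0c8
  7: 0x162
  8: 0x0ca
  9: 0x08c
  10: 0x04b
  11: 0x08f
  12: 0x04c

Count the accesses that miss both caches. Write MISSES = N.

MISSES = 4

0: 0xc1 (blk 12, set 0) → MISS  vc=[]
1: 0xcd (blk 12, set 0) → L1-HIT  vc=[]
2: 0xc8 (blk 12, set 0) → L1-HIT  vc=[]
3: 0xc0 (blk 12, set 0) → L1-HIT  vc=[]
4: 0xc0 (blk 12, set 0) → L1-HIT  vc=[]
5: 0xce (blk 12, set 0) → L1-HIT  vc=[]
6: 0xc8 (blk 12, set 0) → L1-HIT  vc=[]
7: 0x162 (blk 22, set 2) → MISS  vc=[]
8: 0xca (blk 12, set 0) → L1-HIT  vc=[]
9: 0x8c (blk 8, set 0) → MISS  vc=[12]
10: 0x4b (blk 4, set 0) → MISS  vc=[12, 8]
11: 0x8f (blk 8, set 0) → VC-HIT  vc=[12, 4]
12: 0x4c (blk 4, set 0) → VC-HIT  vc=[12, 8]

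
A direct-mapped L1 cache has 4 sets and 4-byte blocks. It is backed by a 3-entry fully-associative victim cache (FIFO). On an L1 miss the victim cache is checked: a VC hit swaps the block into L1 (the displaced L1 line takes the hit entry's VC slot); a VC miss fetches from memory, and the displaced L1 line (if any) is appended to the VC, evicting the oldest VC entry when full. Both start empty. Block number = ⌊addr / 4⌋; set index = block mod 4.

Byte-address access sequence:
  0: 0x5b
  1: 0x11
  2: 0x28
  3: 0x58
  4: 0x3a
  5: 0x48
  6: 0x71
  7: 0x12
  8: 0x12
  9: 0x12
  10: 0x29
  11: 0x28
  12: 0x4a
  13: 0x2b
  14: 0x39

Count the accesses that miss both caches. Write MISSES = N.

  [0] addr=0x5b blk=22 s=2: MISS | VC []
  [1] addr=0x11 blk=4 s=0: MISS | VC []
  [2] addr=0x28 blk=10 s=2: MISS | VC [22]
  [3] addr=0x58 blk=22 s=2: VC-HIT | VC [10]
  [4] addr=0x3a blk=14 s=2: MISS | VC [10, 22]
  [5] addr=0x48 blk=18 s=2: MISS | VC [10, 22, 14]
  [6] addr=0x71 blk=28 s=0: MISS | VC [22, 14, 4]
  [7] addr=0x12 blk=4 s=0: VC-HIT | VC [22, 14, 28]
  [8] addr=0x12 blk=4 s=0: L1-HIT | VC [22, 14, 28]
  [9] addr=0x12 blk=4 s=0: L1-HIT | VC [22, 14, 28]
  [10] addr=0x29 blk=10 s=2: MISS | VC [14, 28, 18]
  [11] addr=0x28 blk=10 s=2: L1-HIT | VC [14, 28, 18]
  [12] addr=0x4a blk=18 s=2: VC-HIT | VC [14, 28, 10]
  [13] addr=0x2b blk=10 s=2: VC-HIT | VC [14, 28, 18]
  [14] addr=0x39 blk=14 s=2: VC-HIT | VC [10, 28, 18]

MISSES = 7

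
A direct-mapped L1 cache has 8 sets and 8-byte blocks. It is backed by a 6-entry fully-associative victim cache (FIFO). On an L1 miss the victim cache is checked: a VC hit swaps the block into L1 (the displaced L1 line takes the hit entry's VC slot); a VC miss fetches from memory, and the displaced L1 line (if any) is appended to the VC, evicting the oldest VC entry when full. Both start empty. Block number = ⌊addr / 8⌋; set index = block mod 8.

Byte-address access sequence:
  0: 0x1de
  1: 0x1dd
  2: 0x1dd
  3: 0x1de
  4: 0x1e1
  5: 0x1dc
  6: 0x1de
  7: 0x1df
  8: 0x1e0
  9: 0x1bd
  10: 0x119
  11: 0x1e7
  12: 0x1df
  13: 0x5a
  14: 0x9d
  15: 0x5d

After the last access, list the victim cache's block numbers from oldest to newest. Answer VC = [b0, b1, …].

VC = [35, 59, 19]

  [0] addr=0x1de blk=59 s=3: MISS | VC []
  [1] addr=0x1dd blk=59 s=3: L1-HIT | VC []
  [2] addr=0x1dd blk=59 s=3: L1-HIT | VC []
  [3] addr=0x1de blk=59 s=3: L1-HIT | VC []
  [4] addr=0x1e1 blk=60 s=4: MISS | VC []
  [5] addr=0x1dc blk=59 s=3: L1-HIT | VC []
  [6] addr=0x1de blk=59 s=3: L1-HIT | VC []
  [7] addr=0x1df blk=59 s=3: L1-HIT | VC []
  [8] addr=0x1e0 blk=60 s=4: L1-HIT | VC []
  [9] addr=0x1bd blk=55 s=7: MISS | VC []
  [10] addr=0x119 blk=35 s=3: MISS | VC [59]
  [11] addr=0x1e7 blk=60 s=4: L1-HIT | VC [59]
  [12] addr=0x1df blk=59 s=3: VC-HIT | VC [35]
  [13] addr=0x5a blk=11 s=3: MISS | VC [35, 59]
  [14] addr=0x9d blk=19 s=3: MISS | VC [35, 59, 11]
  [15] addr=0x5d blk=11 s=3: VC-HIT | VC [35, 59, 19]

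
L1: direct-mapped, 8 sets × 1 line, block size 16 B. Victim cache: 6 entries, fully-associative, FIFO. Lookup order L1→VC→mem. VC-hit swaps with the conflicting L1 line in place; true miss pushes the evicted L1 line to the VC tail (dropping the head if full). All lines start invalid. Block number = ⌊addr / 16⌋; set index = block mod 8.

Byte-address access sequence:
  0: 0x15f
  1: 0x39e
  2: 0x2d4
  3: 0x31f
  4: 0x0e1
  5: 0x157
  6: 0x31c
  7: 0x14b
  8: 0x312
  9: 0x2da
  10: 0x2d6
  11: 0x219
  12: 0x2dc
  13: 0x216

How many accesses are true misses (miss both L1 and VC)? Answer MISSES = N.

#0 0x15f→b21/s5 MISS; vc=[]
#1 0x39e→b57/s1 MISS; vc=[]
#2 0x2d4→b45/s5 MISS; vc=[21]
#3 0x31f→b49/s1 MISS; vc=[21,57]
#4 0xe1→b14/s6 MISS; vc=[21,57]
#5 0x157→b21/s5 VC-HIT; vc=[45,57]
#6 0x31c→b49/s1 L1-HIT; vc=[45,57]
#7 0x14b→b20/s4 MISS; vc=[45,57]
#8 0x312→b49/s1 L1-HIT; vc=[45,57]
#9 0x2da→b45/s5 VC-HIT; vc=[21,57]
#10 0x2d6→b45/s5 L1-HIT; vc=[21,57]
#11 0x219→b33/s1 MISS; vc=[21,57,49]
#12 0x2dc→b45/s5 L1-HIT; vc=[21,57,49]
#13 0x216→b33/s1 L1-HIT; vc=[21,57,49]

MISSES = 7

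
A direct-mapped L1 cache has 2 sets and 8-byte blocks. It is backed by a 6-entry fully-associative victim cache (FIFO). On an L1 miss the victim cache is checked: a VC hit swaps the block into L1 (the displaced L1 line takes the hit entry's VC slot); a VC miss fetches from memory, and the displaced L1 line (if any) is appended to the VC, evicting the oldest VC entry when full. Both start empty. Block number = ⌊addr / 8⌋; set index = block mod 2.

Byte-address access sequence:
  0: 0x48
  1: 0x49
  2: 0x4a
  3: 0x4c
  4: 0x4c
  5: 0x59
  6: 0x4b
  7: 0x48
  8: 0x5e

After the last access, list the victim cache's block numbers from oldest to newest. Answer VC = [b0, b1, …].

#0 0x48→b9/s1 MISS; vc=[]
#1 0x49→b9/s1 L1-HIT; vc=[]
#2 0x4a→b9/s1 L1-HIT; vc=[]
#3 0x4c→b9/s1 L1-HIT; vc=[]
#4 0x4c→b9/s1 L1-HIT; vc=[]
#5 0x59→b11/s1 MISS; vc=[9]
#6 0x4b→b9/s1 VC-HIT; vc=[11]
#7 0x48→b9/s1 L1-HIT; vc=[11]
#8 0x5e→b11/s1 VC-HIT; vc=[9]

VC = [9]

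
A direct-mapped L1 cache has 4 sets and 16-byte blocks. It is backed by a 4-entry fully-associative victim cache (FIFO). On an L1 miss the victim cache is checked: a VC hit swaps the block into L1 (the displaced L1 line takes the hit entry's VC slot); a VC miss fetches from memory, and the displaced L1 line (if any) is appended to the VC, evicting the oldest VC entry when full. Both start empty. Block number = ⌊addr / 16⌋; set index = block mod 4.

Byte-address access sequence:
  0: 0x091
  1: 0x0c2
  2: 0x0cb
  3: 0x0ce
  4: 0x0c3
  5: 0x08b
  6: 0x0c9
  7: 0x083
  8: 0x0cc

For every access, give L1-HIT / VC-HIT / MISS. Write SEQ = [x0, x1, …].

  [0] addr=0x91 blk=9 s=1: MISS | VC []
  [1] addr=0xc2 blk=12 s=0: MISS | VC []
  [2] addr=0xcb blk=12 s=0: L1-HIT | VC []
  [3] addr=0xce blk=12 s=0: L1-HIT | VC []
  [4] addr=0xc3 blk=12 s=0: L1-HIT | VC []
  [5] addr=0x8b blk=8 s=0: MISS | VC [12]
  [6] addr=0xc9 blk=12 s=0: VC-HIT | VC [8]
  [7] addr=0x83 blk=8 s=0: VC-HIT | VC [12]
  [8] addr=0xcc blk=12 s=0: VC-HIT | VC [8]

SEQ = [MISS, MISS, L1-HIT, L1-HIT, L1-HIT, MISS, VC-HIT, VC-HIT, VC-HIT]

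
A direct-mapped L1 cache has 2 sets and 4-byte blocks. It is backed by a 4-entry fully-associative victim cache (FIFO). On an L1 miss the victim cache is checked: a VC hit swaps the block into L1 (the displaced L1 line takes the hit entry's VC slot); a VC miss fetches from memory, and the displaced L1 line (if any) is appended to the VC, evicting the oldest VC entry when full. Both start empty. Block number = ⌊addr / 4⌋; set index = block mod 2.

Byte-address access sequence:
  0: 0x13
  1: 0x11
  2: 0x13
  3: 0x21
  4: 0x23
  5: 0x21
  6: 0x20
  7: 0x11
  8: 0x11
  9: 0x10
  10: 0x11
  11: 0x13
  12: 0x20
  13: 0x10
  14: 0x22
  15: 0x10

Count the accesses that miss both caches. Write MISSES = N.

MISSES = 2

0: 0x13 (blk 4, set 0) → MISS  vc=[]
1: 0x11 (blk 4, set 0) → L1-HIT  vc=[]
2: 0x13 (blk 4, set 0) → L1-HIT  vc=[]
3: 0x21 (blk 8, set 0) → MISS  vc=[4]
4: 0x23 (blk 8, set 0) → L1-HIT  vc=[4]
5: 0x21 (blk 8, set 0) → L1-HIT  vc=[4]
6: 0x20 (blk 8, set 0) → L1-HIT  vc=[4]
7: 0x11 (blk 4, set 0) → VC-HIT  vc=[8]
8: 0x11 (blk 4, set 0) → L1-HIT  vc=[8]
9: 0x10 (blk 4, set 0) → L1-HIT  vc=[8]
10: 0x11 (blk 4, set 0) → L1-HIT  vc=[8]
11: 0x13 (blk 4, set 0) → L1-HIT  vc=[8]
12: 0x20 (blk 8, set 0) → VC-HIT  vc=[4]
13: 0x10 (blk 4, set 0) → VC-HIT  vc=[8]
14: 0x22 (blk 8, set 0) → VC-HIT  vc=[4]
15: 0x10 (blk 4, set 0) → VC-HIT  vc=[8]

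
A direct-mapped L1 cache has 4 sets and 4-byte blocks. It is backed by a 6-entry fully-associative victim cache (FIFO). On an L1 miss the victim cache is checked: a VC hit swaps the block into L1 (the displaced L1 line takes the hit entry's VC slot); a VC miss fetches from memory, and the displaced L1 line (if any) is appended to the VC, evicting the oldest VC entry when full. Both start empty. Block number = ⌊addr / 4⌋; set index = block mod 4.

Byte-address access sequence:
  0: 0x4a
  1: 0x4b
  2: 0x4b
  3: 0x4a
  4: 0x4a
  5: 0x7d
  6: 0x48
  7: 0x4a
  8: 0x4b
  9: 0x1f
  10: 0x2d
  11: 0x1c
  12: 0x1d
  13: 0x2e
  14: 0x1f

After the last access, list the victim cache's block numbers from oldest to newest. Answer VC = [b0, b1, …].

VC = [31, 11]

#0 0x4a→b18/s2 MISS; vc=[]
#1 0x4b→b18/s2 L1-HIT; vc=[]
#2 0x4b→b18/s2 L1-HIT; vc=[]
#3 0x4a→b18/s2 L1-HIT; vc=[]
#4 0x4a→b18/s2 L1-HIT; vc=[]
#5 0x7d→b31/s3 MISS; vc=[]
#6 0x48→b18/s2 L1-HIT; vc=[]
#7 0x4a→b18/s2 L1-HIT; vc=[]
#8 0x4b→b18/s2 L1-HIT; vc=[]
#9 0x1f→b7/s3 MISS; vc=[31]
#10 0x2d→b11/s3 MISS; vc=[31,7]
#11 0x1c→b7/s3 VC-HIT; vc=[31,11]
#12 0x1d→b7/s3 L1-HIT; vc=[31,11]
#13 0x2e→b11/s3 VC-HIT; vc=[31,7]
#14 0x1f→b7/s3 VC-HIT; vc=[31,11]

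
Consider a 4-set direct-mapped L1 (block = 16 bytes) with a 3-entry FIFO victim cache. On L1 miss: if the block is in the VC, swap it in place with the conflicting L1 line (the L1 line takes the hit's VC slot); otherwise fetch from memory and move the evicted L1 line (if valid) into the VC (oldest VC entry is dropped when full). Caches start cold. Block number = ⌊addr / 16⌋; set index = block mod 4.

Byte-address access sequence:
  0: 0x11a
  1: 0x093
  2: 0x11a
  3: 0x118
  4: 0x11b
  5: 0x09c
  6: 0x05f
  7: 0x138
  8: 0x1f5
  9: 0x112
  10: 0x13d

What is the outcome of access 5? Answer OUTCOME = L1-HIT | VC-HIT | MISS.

  [0] addr=0x11a blk=17 s=1: MISS | VC []
  [1] addr=0x93 blk=9 s=1: MISS | VC [17]
  [2] addr=0x11a blk=17 s=1: VC-HIT | VC [9]
  [3] addr=0x118 blk=17 s=1: L1-HIT | VC [9]
  [4] addr=0x11b blk=17 s=1: L1-HIT | VC [9]
  [5] addr=0x9c blk=9 s=1: VC-HIT | VC [17]
  [6] addr=0x5f blk=5 s=1: MISS | VC [17, 9]
  [7] addr=0x138 blk=19 s=3: MISS | VC [17, 9]
  [8] addr=0x1f5 blk=31 s=3: MISS | VC [17, 9, 19]
  [9] addr=0x112 blk=17 s=1: VC-HIT | VC [5, 9, 19]
  [10] addr=0x13d blk=19 s=3: VC-HIT | VC [5, 9, 31]

OUTCOME = VC-HIT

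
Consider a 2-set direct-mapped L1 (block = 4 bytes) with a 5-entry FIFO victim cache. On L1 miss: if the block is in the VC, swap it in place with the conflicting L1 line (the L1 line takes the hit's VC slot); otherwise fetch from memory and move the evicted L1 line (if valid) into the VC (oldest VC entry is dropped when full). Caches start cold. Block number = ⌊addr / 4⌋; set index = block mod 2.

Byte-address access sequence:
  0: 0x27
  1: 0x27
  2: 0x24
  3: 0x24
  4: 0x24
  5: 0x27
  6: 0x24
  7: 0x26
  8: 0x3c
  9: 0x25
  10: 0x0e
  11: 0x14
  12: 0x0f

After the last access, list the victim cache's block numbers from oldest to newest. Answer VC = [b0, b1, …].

VC = [15, 9, 5]

#0 0x27→b9/s1 MISS; vc=[]
#1 0x27→b9/s1 L1-HIT; vc=[]
#2 0x24→b9/s1 L1-HIT; vc=[]
#3 0x24→b9/s1 L1-HIT; vc=[]
#4 0x24→b9/s1 L1-HIT; vc=[]
#5 0x27→b9/s1 L1-HIT; vc=[]
#6 0x24→b9/s1 L1-HIT; vc=[]
#7 0x26→b9/s1 L1-HIT; vc=[]
#8 0x3c→b15/s1 MISS; vc=[9]
#9 0x25→b9/s1 VC-HIT; vc=[15]
#10 0xe→b3/s1 MISS; vc=[15,9]
#11 0x14→b5/s1 MISS; vc=[15,9,3]
#12 0xf→b3/s1 VC-HIT; vc=[15,9,5]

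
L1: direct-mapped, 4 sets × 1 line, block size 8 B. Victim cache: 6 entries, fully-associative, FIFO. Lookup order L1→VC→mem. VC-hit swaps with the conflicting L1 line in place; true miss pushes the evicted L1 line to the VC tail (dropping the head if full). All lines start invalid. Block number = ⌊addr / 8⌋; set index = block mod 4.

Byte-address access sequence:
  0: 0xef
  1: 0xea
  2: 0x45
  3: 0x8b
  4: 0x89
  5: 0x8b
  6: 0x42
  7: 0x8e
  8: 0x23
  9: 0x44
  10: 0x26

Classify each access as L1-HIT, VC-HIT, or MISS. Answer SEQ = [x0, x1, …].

  [0] addr=0xef blk=29 s=1: MISS | VC []
  [1] addr=0xea blk=29 s=1: L1-HIT | VC []
  [2] addr=0x45 blk=8 s=0: MISS | VC []
  [3] addr=0x8b blk=17 s=1: MISS | VC [29]
  [4] addr=0x89 blk=17 s=1: L1-HIT | VC [29]
  [5] addr=0x8b blk=17 s=1: L1-HIT | VC [29]
  [6] addr=0x42 blk=8 s=0: L1-HIT | VC [29]
  [7] addr=0x8e blk=17 s=1: L1-HIT | VC [29]
  [8] addr=0x23 blk=4 s=0: MISS | VC [29, 8]
  [9] addr=0x44 blk=8 s=0: VC-HIT | VC [29, 4]
  [10] addr=0x26 blk=4 s=0: VC-HIT | VC [29, 8]

SEQ = [MISS, L1-HIT, MISS, MISS, L1-HIT, L1-HIT, L1-HIT, L1-HIT, MISS, VC-HIT, VC-HIT]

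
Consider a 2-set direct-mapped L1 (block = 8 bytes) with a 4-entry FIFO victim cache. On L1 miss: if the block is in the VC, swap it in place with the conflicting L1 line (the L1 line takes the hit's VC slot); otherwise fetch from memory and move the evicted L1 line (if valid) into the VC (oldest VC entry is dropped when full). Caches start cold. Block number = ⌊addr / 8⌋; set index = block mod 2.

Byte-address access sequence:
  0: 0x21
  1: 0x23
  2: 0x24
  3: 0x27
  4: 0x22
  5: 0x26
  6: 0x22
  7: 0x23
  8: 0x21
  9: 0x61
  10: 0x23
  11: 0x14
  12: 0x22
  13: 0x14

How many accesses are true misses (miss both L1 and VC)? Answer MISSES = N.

  [0] addr=0x21 blk=4 s=0: MISS | VC []
  [1] addr=0x23 blk=4 s=0: L1-HIT | VC []
  [2] addr=0x24 blk=4 s=0: L1-HIT | VC []
  [3] addr=0x27 blk=4 s=0: L1-HIT | VC []
  [4] addr=0x22 blk=4 s=0: L1-HIT | VC []
  [5] addr=0x26 blk=4 s=0: L1-HIT | VC []
  [6] addr=0x22 blk=4 s=0: L1-HIT | VC []
  [7] addr=0x23 blk=4 s=0: L1-HIT | VC []
  [8] addr=0x21 blk=4 s=0: L1-HIT | VC []
  [9] addr=0x61 blk=12 s=0: MISS | VC [4]
  [10] addr=0x23 blk=4 s=0: VC-HIT | VC [12]
  [11] addr=0x14 blk=2 s=0: MISS | VC [12, 4]
  [12] addr=0x22 blk=4 s=0: VC-HIT | VC [12, 2]
  [13] addr=0x14 blk=2 s=0: VC-HIT | VC [12, 4]

MISSES = 3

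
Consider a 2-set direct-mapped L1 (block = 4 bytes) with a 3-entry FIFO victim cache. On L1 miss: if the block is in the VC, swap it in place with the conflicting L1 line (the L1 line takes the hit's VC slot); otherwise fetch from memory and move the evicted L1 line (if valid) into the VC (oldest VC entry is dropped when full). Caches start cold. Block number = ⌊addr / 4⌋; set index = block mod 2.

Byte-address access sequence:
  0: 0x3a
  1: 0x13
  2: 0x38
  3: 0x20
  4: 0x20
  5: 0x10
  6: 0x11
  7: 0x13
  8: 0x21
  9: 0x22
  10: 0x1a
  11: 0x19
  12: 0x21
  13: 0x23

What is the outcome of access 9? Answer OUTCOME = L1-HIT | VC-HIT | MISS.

0: 0x3a (blk 14, set 0) → MISS  vc=[]
1: 0x13 (blk 4, set 0) → MISS  vc=[14]
2: 0x38 (blk 14, set 0) → VC-HIT  vc=[4]
3: 0x20 (blk 8, set 0) → MISS  vc=[4, 14]
4: 0x20 (blk 8, set 0) → L1-HIT  vc=[4, 14]
5: 0x10 (blk 4, set 0) → VC-HIT  vc=[8, 14]
6: 0x11 (blk 4, set 0) → L1-HIT  vc=[8, 14]
7: 0x13 (blk 4, set 0) → L1-HIT  vc=[8, 14]
8: 0x21 (blk 8, set 0) → VC-HIT  vc=[4, 14]
9: 0x22 (blk 8, set 0) → L1-HIT  vc=[4, 14]
10: 0x1a (blk 6, set 0) → MISS  vc=[4, 14, 8]
11: 0x19 (blk 6, set 0) → L1-HIT  vc=[4, 14, 8]
12: 0x21 (blk 8, set 0) → VC-HIT  vc=[4, 14, 6]
13: 0x23 (blk 8, set 0) → L1-HIT  vc=[4, 14, 6]

OUTCOME = L1-HIT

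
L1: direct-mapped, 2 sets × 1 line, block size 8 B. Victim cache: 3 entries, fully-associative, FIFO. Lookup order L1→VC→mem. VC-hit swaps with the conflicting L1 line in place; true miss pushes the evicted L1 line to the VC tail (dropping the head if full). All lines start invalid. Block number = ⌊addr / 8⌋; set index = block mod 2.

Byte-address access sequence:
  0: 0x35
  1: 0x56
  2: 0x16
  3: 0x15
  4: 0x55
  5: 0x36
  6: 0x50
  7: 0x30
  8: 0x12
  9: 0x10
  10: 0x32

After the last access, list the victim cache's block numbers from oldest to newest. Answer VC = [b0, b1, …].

#0 0x35→b6/s0 MISS; vc=[]
#1 0x56→b10/s0 MISS; vc=[6]
#2 0x16→b2/s0 MISS; vc=[6,10]
#3 0x15→b2/s0 L1-HIT; vc=[6,10]
#4 0x55→b10/s0 VC-HIT; vc=[6,2]
#5 0x36→b6/s0 VC-HIT; vc=[10,2]
#6 0x50→b10/s0 VC-HIT; vc=[6,2]
#7 0x30→b6/s0 VC-HIT; vc=[10,2]
#8 0x12→b2/s0 VC-HIT; vc=[10,6]
#9 0x10→b2/s0 L1-HIT; vc=[10,6]
#10 0x32→b6/s0 VC-HIT; vc=[10,2]

VC = [10, 2]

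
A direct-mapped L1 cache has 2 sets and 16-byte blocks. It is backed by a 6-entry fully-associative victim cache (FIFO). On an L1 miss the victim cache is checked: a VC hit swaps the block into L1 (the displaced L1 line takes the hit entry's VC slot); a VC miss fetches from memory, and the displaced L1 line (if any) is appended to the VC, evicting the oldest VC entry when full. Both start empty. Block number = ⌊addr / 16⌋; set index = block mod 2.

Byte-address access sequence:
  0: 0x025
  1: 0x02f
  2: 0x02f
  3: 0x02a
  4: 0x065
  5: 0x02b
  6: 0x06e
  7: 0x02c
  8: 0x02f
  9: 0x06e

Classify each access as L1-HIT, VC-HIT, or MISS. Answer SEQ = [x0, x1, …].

#0 0x25→b2/s0 MISS; vc=[]
#1 0x2f→b2/s0 L1-HIT; vc=[]
#2 0x2f→b2/s0 L1-HIT; vc=[]
#3 0x2a→b2/s0 L1-HIT; vc=[]
#4 0x65→b6/s0 MISS; vc=[2]
#5 0x2b→b2/s0 VC-HIT; vc=[6]
#6 0x6e→b6/s0 VC-HIT; vc=[2]
#7 0x2c→b2/s0 VC-HIT; vc=[6]
#8 0x2f→b2/s0 L1-HIT; vc=[6]
#9 0x6e→b6/s0 VC-HIT; vc=[2]

SEQ = [MISS, L1-HIT, L1-HIT, L1-HIT, MISS, VC-HIT, VC-HIT, VC-HIT, L1-HIT, VC-HIT]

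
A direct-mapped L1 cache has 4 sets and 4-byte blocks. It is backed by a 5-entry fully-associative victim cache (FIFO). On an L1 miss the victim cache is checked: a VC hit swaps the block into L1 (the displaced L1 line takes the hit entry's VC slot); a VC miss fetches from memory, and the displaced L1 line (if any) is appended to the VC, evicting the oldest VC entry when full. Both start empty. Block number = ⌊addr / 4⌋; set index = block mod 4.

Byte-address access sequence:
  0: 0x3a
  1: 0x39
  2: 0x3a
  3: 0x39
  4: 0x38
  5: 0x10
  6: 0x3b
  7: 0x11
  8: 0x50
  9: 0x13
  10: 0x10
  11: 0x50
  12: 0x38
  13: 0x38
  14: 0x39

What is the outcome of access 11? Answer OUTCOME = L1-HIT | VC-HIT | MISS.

OUTCOME = VC-HIT

#0 0x3a→b14/s2 MISS; vc=[]
#1 0x39→b14/s2 L1-HIT; vc=[]
#2 0x3a→b14/s2 L1-HIT; vc=[]
#3 0x39→b14/s2 L1-HIT; vc=[]
#4 0x38→b14/s2 L1-HIT; vc=[]
#5 0x10→b4/s0 MISS; vc=[]
#6 0x3b→b14/s2 L1-HIT; vc=[]
#7 0x11→b4/s0 L1-HIT; vc=[]
#8 0x50→b20/s0 MISS; vc=[4]
#9 0x13→b4/s0 VC-HIT; vc=[20]
#10 0x10→b4/s0 L1-HIT; vc=[20]
#11 0x50→b20/s0 VC-HIT; vc=[4]
#12 0x38→b14/s2 L1-HIT; vc=[4]
#13 0x38→b14/s2 L1-HIT; vc=[4]
#14 0x39→b14/s2 L1-HIT; vc=[4]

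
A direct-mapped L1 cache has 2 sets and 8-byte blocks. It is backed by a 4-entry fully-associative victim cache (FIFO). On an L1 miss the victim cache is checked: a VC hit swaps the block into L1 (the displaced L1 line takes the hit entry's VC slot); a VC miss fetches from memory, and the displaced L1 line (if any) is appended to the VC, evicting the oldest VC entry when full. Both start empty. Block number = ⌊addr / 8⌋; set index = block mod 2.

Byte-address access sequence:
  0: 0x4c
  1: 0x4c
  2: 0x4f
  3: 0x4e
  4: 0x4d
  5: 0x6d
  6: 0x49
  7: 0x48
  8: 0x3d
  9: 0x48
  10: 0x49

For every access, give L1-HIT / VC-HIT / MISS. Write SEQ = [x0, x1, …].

#0 0x4c→b9/s1 MISS; vc=[]
#1 0x4c→b9/s1 L1-HIT; vc=[]
#2 0x4f→b9/s1 L1-HIT; vc=[]
#3 0x4e→b9/s1 L1-HIT; vc=[]
#4 0x4d→b9/s1 L1-HIT; vc=[]
#5 0x6d→b13/s1 MISS; vc=[9]
#6 0x49→b9/s1 VC-HIT; vc=[13]
#7 0x48→b9/s1 L1-HIT; vc=[13]
#8 0x3d→b7/s1 MISS; vc=[13,9]
#9 0x48→b9/s1 VC-HIT; vc=[13,7]
#10 0x49→b9/s1 L1-HIT; vc=[13,7]

SEQ = [MISS, L1-HIT, L1-HIT, L1-HIT, L1-HIT, MISS, VC-HIT, L1-HIT, MISS, VC-HIT, L1-HIT]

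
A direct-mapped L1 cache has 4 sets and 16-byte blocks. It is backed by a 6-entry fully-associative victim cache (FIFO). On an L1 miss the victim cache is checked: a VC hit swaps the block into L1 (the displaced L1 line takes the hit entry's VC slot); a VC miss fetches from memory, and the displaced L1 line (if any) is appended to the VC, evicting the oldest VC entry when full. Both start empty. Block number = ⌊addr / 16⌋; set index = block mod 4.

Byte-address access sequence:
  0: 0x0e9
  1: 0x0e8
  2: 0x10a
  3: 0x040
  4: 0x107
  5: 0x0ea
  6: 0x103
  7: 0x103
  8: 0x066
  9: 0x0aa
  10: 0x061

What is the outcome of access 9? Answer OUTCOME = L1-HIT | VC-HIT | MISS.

OUTCOME = MISS

  [0] addr=0xe9 blk=14 s=2: MISS | VC []
  [1] addr=0xe8 blk=14 s=2: L1-HIT | VC []
  [2] addr=0x10a blk=16 s=0: MISS | VC []
  [3] addr=0x40 blk=4 s=0: MISS | VC [16]
  [4] addr=0x107 blk=16 s=0: VC-HIT | VC [4]
  [5] addr=0xea blk=14 s=2: L1-HIT | VC [4]
  [6] addr=0x103 blk=16 s=0: L1-HIT | VC [4]
  [7] addr=0x103 blk=16 s=0: L1-HIT | VC [4]
  [8] addr=0x66 blk=6 s=2: MISS | VC [4, 14]
  [9] addr=0xaa blk=10 s=2: MISS | VC [4, 14, 6]
  [10] addr=0x61 blk=6 s=2: VC-HIT | VC [4, 14, 10]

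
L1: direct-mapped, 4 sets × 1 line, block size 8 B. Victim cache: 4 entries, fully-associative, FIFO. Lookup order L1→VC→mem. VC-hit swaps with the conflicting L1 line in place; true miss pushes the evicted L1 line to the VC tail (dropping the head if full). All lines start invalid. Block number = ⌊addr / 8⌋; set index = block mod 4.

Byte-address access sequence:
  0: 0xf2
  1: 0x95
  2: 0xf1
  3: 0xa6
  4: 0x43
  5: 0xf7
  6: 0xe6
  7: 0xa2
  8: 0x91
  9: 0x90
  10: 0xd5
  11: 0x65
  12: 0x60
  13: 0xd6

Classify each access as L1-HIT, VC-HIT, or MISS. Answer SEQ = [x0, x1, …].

#0 0xf2→b30/s2 MISS; vc=[]
#1 0x95→b18/s2 MISS; vc=[30]
#2 0xf1→b30/s2 VC-HIT; vc=[18]
#3 0xa6→b20/s0 MISS; vc=[18]
#4 0x43→b8/s0 MISS; vc=[18,20]
#5 0xf7→b30/s2 L1-HIT; vc=[18,20]
#6 0xe6→b28/s0 MISS; vc=[18,20,8]
#7 0xa2→b20/s0 VC-HIT; vc=[18,28,8]
#8 0x91→b18/s2 VC-HIT; vc=[30,28,8]
#9 0x90→b18/s2 L1-HIT; vc=[30,28,8]
#10 0xd5→b26/s2 MISS; vc=[30,28,8,18]
#11 0x65→b12/s0 MISS; vc=[28,8,18,20]
#12 0x60→b12/s0 L1-HIT; vc=[28,8,18,20]
#13 0xd6→b26/s2 L1-HIT; vc=[28,8,18,20]

SEQ = [MISS, MISS, VC-HIT, MISS, MISS, L1-HIT, MISS, VC-HIT, VC-HIT, L1-HIT, MISS, MISS, L1-HIT, L1-HIT]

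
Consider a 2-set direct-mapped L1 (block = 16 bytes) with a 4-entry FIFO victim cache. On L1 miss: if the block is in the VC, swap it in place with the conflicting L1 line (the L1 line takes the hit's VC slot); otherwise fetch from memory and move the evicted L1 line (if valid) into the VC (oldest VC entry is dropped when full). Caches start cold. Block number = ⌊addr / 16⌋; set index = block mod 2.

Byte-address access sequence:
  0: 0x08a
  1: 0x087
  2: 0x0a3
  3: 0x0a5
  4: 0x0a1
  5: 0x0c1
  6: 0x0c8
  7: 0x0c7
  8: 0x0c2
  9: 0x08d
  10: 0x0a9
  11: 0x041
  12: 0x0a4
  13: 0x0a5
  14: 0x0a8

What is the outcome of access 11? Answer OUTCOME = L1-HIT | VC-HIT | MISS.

#0 0x8a→b8/s0 MISS; vc=[]
#1 0x87→b8/s0 L1-HIT; vc=[]
#2 0xa3→b10/s0 MISS; vc=[8]
#3 0xa5→b10/s0 L1-HIT; vc=[8]
#4 0xa1→b10/s0 L1-HIT; vc=[8]
#5 0xc1→b12/s0 MISS; vc=[8,10]
#6 0xc8→b12/s0 L1-HIT; vc=[8,10]
#7 0xc7→b12/s0 L1-HIT; vc=[8,10]
#8 0xc2→b12/s0 L1-HIT; vc=[8,10]
#9 0x8d→b8/s0 VC-HIT; vc=[12,10]
#10 0xa9→b10/s0 VC-HIT; vc=[12,8]
#11 0x41→b4/s0 MISS; vc=[12,8,10]
#12 0xa4→b10/s0 VC-HIT; vc=[12,8,4]
#13 0xa5→b10/s0 L1-HIT; vc=[12,8,4]
#14 0xa8→b10/s0 L1-HIT; vc=[12,8,4]

OUTCOME = MISS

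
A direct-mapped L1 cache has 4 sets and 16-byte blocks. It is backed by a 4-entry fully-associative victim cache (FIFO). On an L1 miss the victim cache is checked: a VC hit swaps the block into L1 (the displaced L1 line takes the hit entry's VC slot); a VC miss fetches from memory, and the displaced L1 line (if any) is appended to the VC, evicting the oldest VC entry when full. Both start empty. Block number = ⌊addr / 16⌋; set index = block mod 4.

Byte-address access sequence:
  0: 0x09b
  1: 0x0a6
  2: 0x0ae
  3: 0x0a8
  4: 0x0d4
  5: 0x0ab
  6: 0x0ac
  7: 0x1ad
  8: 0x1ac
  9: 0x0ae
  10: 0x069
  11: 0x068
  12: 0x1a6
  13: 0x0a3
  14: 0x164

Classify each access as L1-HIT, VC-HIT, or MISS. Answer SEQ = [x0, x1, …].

0: 0x9b (blk 9, set 1) → MISS  vc=[]
1: 0xa6 (blk 10, set 2) → MISS  vc=[]
2: 0xae (blk 10, set 2) → L1-HIT  vc=[]
3: 0xa8 (blk 10, set 2) → L1-HIT  vc=[]
4: 0xd4 (blk 13, set 1) → MISS  vc=[9]
5: 0xab (blk 10, set 2) → L1-HIT  vc=[9]
6: 0xac (blk 10, set 2) → L1-HIT  vc=[9]
7: 0x1ad (blk 26, set 2) → MISS  vc=[9, 10]
8: 0x1ac (blk 26, set 2) → L1-HIT  vc=[9, 10]
9: 0xae (blk 10, set 2) → VC-HIT  vc=[9, 26]
10: 0x69 (blk 6, set 2) → MISS  vc=[9, 26, 10]
11: 0x68 (blk 6, set 2) → L1-HIT  vc=[9, 26, 10]
12: 0x1a6 (blk 26, set 2) → VC-HIT  vc=[9, 6, 10]
13: 0xa3 (blk 10, set 2) → VC-HIT  vc=[9, 6, 26]
14: 0x164 (blk 22, set 2) → MISS  vc=[9, 6, 26, 10]

SEQ = [MISS, MISS, L1-HIT, L1-HIT, MISS, L1-HIT, L1-HIT, MISS, L1-HIT, VC-HIT, MISS, L1-HIT, VC-HIT, VC-HIT, MISS]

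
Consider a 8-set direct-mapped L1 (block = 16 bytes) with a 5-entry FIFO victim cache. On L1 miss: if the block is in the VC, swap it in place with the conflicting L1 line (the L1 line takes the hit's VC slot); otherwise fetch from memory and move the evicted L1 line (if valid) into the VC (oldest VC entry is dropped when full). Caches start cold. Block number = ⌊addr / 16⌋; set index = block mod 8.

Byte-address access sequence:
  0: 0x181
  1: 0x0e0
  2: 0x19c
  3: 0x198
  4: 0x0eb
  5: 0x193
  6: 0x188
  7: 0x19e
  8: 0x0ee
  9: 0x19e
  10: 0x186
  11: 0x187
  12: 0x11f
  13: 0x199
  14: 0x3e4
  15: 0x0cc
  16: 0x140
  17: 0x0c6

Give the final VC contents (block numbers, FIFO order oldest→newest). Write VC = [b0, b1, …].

VC = [17, 14, 20]

#0 0x181→b24/s0 MISS; vc=[]
#1 0xe0→b14/s6 MISS; vc=[]
#2 0x19c→b25/s1 MISS; vc=[]
#3 0x198→b25/s1 L1-HIT; vc=[]
#4 0xeb→b14/s6 L1-HIT; vc=[]
#5 0x193→b25/s1 L1-HIT; vc=[]
#6 0x188→b24/s0 L1-HIT; vc=[]
#7 0x19e→b25/s1 L1-HIT; vc=[]
#8 0xee→b14/s6 L1-HIT; vc=[]
#9 0x19e→b25/s1 L1-HIT; vc=[]
#10 0x186→b24/s0 L1-HIT; vc=[]
#11 0x187→b24/s0 L1-HIT; vc=[]
#12 0x11f→b17/s1 MISS; vc=[25]
#13 0x199→b25/s1 VC-HIT; vc=[17]
#14 0x3e4→b62/s6 MISS; vc=[17,14]
#15 0xcc→b12/s4 MISS; vc=[17,14]
#16 0x140→b20/s4 MISS; vc=[17,14,12]
#17 0xc6→b12/s4 VC-HIT; vc=[17,14,20]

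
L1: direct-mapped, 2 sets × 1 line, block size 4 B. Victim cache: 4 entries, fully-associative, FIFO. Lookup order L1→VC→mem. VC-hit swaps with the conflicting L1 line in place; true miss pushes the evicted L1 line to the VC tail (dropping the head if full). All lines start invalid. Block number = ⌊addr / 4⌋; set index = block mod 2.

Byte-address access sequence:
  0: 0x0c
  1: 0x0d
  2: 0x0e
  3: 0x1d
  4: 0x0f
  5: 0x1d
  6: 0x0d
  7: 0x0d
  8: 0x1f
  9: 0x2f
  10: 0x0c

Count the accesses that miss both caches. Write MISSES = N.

#0 0xc→b3/s1 MISS; vc=[]
#1 0xd→b3/s1 L1-HIT; vc=[]
#2 0xe→b3/s1 L1-HIT; vc=[]
#3 0x1d→b7/s1 MISS; vc=[3]
#4 0xf→b3/s1 VC-HIT; vc=[7]
#5 0x1d→b7/s1 VC-HIT; vc=[3]
#6 0xd→b3/s1 VC-HIT; vc=[7]
#7 0xd→b3/s1 L1-HIT; vc=[7]
#8 0x1f→b7/s1 VC-HIT; vc=[3]
#9 0x2f→b11/s1 MISS; vc=[3,7]
#10 0xc→b3/s1 VC-HIT; vc=[11,7]

MISSES = 3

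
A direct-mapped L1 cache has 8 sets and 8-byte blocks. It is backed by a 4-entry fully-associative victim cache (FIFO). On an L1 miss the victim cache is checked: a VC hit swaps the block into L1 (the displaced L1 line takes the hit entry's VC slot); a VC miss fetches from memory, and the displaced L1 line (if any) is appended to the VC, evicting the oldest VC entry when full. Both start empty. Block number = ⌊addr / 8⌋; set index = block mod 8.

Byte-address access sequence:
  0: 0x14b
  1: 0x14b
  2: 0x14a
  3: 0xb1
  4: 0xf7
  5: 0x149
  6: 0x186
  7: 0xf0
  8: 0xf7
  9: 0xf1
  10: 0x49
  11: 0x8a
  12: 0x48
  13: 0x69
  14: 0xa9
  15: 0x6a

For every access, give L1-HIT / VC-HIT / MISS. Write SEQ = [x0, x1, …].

SEQ = [MISS, L1-HIT, L1-HIT, MISS, MISS, L1-HIT, MISS, L1-HIT, L1-HIT, L1-HIT, MISS, MISS, VC-HIT, MISS, MISS, VC-HIT]

0: 0x14b (blk 41, set 1) → MISS  vc=[]
1: 0x14b (blk 41, set 1) → L1-HIT  vc=[]
2: 0x14a (blk 41, set 1) → L1-HIT  vc=[]
3: 0xb1 (blk 22, set 6) → MISS  vc=[]
4: 0xf7 (blk 30, set 6) → MISS  vc=[22]
5: 0x149 (blk 41, set 1) → L1-HIT  vc=[22]
6: 0x186 (blk 48, set 0) → MISS  vc=[22]
7: 0xf0 (blk 30, set 6) → L1-HIT  vc=[22]
8: 0xf7 (blk 30, set 6) → L1-HIT  vc=[22]
9: 0xf1 (blk 30, set 6) → L1-HIT  vc=[22]
10: 0x49 (blk 9, set 1) → MISS  vc=[22, 41]
11: 0x8a (blk 17, set 1) → MISS  vc=[22, 41, 9]
12: 0x48 (blk 9, set 1) → VC-HIT  vc=[22, 41, 17]
13: 0x69 (blk 13, set 5) → MISS  vc=[22, 41, 17]
14: 0xa9 (blk 21, set 5) → MISS  vc=[22, 41, 17, 13]
15: 0x6a (blk 13, set 5) → VC-HIT  vc=[22, 41, 17, 21]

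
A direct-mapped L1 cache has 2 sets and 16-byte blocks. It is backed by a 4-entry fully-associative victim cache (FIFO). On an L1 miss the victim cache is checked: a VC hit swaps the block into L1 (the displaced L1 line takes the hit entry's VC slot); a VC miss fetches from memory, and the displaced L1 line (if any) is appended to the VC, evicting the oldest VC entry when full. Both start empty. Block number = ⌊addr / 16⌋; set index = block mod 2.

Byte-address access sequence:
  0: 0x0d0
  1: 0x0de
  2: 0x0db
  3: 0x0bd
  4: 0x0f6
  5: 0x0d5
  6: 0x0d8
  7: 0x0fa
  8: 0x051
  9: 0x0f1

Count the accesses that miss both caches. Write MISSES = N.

  [0] addr=0xd0 blk=13 s=1: MISS | VC []
  [1] addr=0xde blk=13 s=1: L1-HIT | VC []
  [2] addr=0xdb blk=13 s=1: L1-HIT | VC []
  [3] addr=0xbd blk=11 s=1: MISS | VC [13]
  [4] addr=0xf6 blk=15 s=1: MISS | VC [13, 11]
  [5] addr=0xd5 blk=13 s=1: VC-HIT | VC [15, 11]
  [6] addr=0xd8 blk=13 s=1: L1-HIT | VC [15, 11]
  [7] addr=0xfa blk=15 s=1: VC-HIT | VC [13, 11]
  [8] addr=0x51 blk=5 s=1: MISS | VC [13, 11, 15]
  [9] addr=0xf1 blk=15 s=1: VC-HIT | VC [13, 11, 5]

MISSES = 4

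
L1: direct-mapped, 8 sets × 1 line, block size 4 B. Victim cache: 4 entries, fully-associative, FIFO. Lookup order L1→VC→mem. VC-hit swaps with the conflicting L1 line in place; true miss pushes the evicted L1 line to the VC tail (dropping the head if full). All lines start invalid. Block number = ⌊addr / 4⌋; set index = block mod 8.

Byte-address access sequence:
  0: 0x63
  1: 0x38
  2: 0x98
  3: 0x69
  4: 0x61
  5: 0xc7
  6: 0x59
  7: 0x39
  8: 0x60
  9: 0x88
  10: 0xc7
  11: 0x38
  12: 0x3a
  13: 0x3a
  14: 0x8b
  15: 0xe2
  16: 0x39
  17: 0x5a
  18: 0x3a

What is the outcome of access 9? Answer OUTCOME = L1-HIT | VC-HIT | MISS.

OUTCOME = MISS

#0 0x63→b24/s0 MISS; vc=[]
#1 0x38→b14/s6 MISS; vc=[]
#2 0x98→b38/s6 MISS; vc=[14]
#3 0x69→b26/s2 MISS; vc=[14]
#4 0x61→b24/s0 L1-HIT; vc=[14]
#5 0xc7→b49/s1 MISS; vc=[14]
#6 0x59→b22/s6 MISS; vc=[14,38]
#7 0x39→b14/s6 VC-HIT; vc=[22,38]
#8 0x60→b24/s0 L1-HIT; vc=[22,38]
#9 0x88→b34/s2 MISS; vc=[22,38,26]
#10 0xc7→b49/s1 L1-HIT; vc=[22,38,26]
#11 0x38→b14/s6 L1-HIT; vc=[22,38,26]
#12 0x3a→b14/s6 L1-HIT; vc=[22,38,26]
#13 0x3a→b14/s6 L1-HIT; vc=[22,38,26]
#14 0x8b→b34/s2 L1-HIT; vc=[22,38,26]
#15 0xe2→b56/s0 MISS; vc=[22,38,26,24]
#16 0x39→b14/s6 L1-HIT; vc=[22,38,26,24]
#17 0x5a→b22/s6 VC-HIT; vc=[14,38,26,24]
#18 0x3a→b14/s6 VC-HIT; vc=[22,38,26,24]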